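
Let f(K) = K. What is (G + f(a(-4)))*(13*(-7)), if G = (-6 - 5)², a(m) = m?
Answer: -10647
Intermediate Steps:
G = 121 (G = (-11)² = 121)
(G + f(a(-4)))*(13*(-7)) = (121 - 4)*(13*(-7)) = 117*(-91) = -10647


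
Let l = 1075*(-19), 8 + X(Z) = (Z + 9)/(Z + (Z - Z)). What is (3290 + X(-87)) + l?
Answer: -497121/29 ≈ -17142.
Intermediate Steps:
X(Z) = -8 + (9 + Z)/Z (X(Z) = -8 + (Z + 9)/(Z + (Z - Z)) = -8 + (9 + Z)/(Z + 0) = -8 + (9 + Z)/Z)
l = -20425
(3290 + X(-87)) + l = (3290 + (-7 + 9/(-87))) - 20425 = (3290 + (-7 + 9*(-1/87))) - 20425 = (3290 + (-7 - 3/29)) - 20425 = (3290 - 206/29) - 20425 = 95204/29 - 20425 = -497121/29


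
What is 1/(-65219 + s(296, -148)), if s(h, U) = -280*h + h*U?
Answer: -1/191907 ≈ -5.2109e-6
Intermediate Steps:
s(h, U) = -280*h + U*h
1/(-65219 + s(296, -148)) = 1/(-65219 + 296*(-280 - 148)) = 1/(-65219 + 296*(-428)) = 1/(-65219 - 126688) = 1/(-191907) = -1/191907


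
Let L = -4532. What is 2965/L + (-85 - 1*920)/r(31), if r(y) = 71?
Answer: -4765175/321772 ≈ -14.809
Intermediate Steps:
2965/L + (-85 - 1*920)/r(31) = 2965/(-4532) + (-85 - 1*920)/71 = 2965*(-1/4532) + (-85 - 920)*(1/71) = -2965/4532 - 1005*1/71 = -2965/4532 - 1005/71 = -4765175/321772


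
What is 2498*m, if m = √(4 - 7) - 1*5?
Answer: -12490 + 2498*I*√3 ≈ -12490.0 + 4326.7*I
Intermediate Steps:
m = -5 + I*√3 (m = √(-3) - 5 = I*√3 - 5 = -5 + I*√3 ≈ -5.0 + 1.732*I)
2498*m = 2498*(-5 + I*√3) = -12490 + 2498*I*√3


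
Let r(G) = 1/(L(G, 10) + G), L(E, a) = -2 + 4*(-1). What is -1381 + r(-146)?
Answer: -209913/152 ≈ -1381.0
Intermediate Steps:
L(E, a) = -6 (L(E, a) = -2 - 4 = -6)
r(G) = 1/(-6 + G)
-1381 + r(-146) = -1381 + 1/(-6 - 146) = -1381 + 1/(-152) = -1381 - 1/152 = -209913/152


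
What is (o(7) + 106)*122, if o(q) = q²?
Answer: 18910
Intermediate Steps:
(o(7) + 106)*122 = (7² + 106)*122 = (49 + 106)*122 = 155*122 = 18910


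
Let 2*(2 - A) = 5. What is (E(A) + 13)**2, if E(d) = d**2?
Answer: 2809/16 ≈ 175.56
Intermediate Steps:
A = -1/2 (A = 2 - 1/2*5 = 2 - 5/2 = -1/2 ≈ -0.50000)
(E(A) + 13)**2 = ((-1/2)**2 + 13)**2 = (1/4 + 13)**2 = (53/4)**2 = 2809/16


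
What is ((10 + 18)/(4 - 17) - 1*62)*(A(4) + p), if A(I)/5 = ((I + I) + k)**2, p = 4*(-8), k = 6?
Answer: -790632/13 ≈ -60818.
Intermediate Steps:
p = -32
A(I) = 5*(6 + 2*I)**2 (A(I) = 5*((I + I) + 6)**2 = 5*(2*I + 6)**2 = 5*(6 + 2*I)**2)
((10 + 18)/(4 - 17) - 1*62)*(A(4) + p) = ((10 + 18)/(4 - 17) - 1*62)*(20*(3 + 4)**2 - 32) = (28/(-13) - 62)*(20*7**2 - 32) = (28*(-1/13) - 62)*(20*49 - 32) = (-28/13 - 62)*(980 - 32) = -834/13*948 = -790632/13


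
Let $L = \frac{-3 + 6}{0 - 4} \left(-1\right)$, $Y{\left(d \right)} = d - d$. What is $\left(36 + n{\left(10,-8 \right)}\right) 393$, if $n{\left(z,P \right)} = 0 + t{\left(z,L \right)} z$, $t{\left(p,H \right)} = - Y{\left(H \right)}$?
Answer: $14148$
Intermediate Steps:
$Y{\left(d \right)} = 0$
$L = \frac{3}{4}$ ($L = \frac{3}{-4} \left(-1\right) = 3 \left(- \frac{1}{4}\right) \left(-1\right) = \left(- \frac{3}{4}\right) \left(-1\right) = \frac{3}{4} \approx 0.75$)
$t{\left(p,H \right)} = 0$ ($t{\left(p,H \right)} = \left(-1\right) 0 = 0$)
$n{\left(z,P \right)} = 0$ ($n{\left(z,P \right)} = 0 + 0 z = 0 + 0 = 0$)
$\left(36 + n{\left(10,-8 \right)}\right) 393 = \left(36 + 0\right) 393 = 36 \cdot 393 = 14148$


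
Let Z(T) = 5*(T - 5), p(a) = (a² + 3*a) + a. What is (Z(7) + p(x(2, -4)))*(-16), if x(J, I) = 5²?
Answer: -11760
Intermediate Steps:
x(J, I) = 25
p(a) = a² + 4*a
Z(T) = -25 + 5*T (Z(T) = 5*(-5 + T) = -25 + 5*T)
(Z(7) + p(x(2, -4)))*(-16) = ((-25 + 5*7) + 25*(4 + 25))*(-16) = ((-25 + 35) + 25*29)*(-16) = (10 + 725)*(-16) = 735*(-16) = -11760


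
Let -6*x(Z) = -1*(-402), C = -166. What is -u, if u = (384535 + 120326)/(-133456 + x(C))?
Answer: 504861/133523 ≈ 3.7811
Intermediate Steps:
x(Z) = -67 (x(Z) = -(-1)*(-402)/6 = -⅙*402 = -67)
u = -504861/133523 (u = (384535 + 120326)/(-133456 - 67) = 504861/(-133523) = 504861*(-1/133523) = -504861/133523 ≈ -3.7811)
-u = -1*(-504861/133523) = 504861/133523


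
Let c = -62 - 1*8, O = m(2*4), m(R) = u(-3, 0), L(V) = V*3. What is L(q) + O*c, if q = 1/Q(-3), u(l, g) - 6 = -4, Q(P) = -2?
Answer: -283/2 ≈ -141.50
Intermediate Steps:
u(l, g) = 2 (u(l, g) = 6 - 4 = 2)
q = -½ (q = 1/(-2) = -½ ≈ -0.50000)
L(V) = 3*V
m(R) = 2
O = 2
c = -70 (c = -62 - 8 = -70)
L(q) + O*c = 3*(-½) + 2*(-70) = -3/2 - 140 = -283/2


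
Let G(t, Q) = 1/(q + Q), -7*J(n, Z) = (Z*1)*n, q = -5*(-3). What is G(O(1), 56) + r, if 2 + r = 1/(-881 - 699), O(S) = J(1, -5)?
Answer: -222851/112180 ≈ -1.9865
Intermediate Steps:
q = 15
J(n, Z) = -Z*n/7 (J(n, Z) = -Z*1*n/7 = -Z*n/7)
O(S) = 5/7 (O(S) = -⅐*(-5)*1 = 5/7)
G(t, Q) = 1/(15 + Q)
r = -3161/1580 (r = -2 + 1/(-881 - 699) = -2 + 1/(-1580) = -2 - 1/1580 = -3161/1580 ≈ -2.0006)
G(O(1), 56) + r = 1/(15 + 56) - 3161/1580 = 1/71 - 3161/1580 = -222851/112180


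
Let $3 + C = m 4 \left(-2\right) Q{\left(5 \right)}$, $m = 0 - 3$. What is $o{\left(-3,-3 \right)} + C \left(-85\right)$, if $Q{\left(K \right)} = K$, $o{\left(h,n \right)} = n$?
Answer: $-9948$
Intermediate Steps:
$m = -3$ ($m = 0 - 3 = -3$)
$C = 117$ ($C = -3 + - 3 \cdot 4 \left(-2\right) 5 = -3 + \left(-3\right) \left(-8\right) 5 = -3 + 24 \cdot 5 = -3 + 120 = 117$)
$o{\left(-3,-3 \right)} + C \left(-85\right) = -3 + 117 \left(-85\right) = -3 - 9945 = -9948$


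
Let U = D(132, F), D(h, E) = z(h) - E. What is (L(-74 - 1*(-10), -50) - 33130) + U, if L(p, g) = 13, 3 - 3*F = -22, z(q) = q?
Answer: -98980/3 ≈ -32993.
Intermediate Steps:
F = 25/3 (F = 1 - 1/3*(-22) = 1 + 22/3 = 25/3 ≈ 8.3333)
D(h, E) = h - E
U = 371/3 (U = 132 - 1*25/3 = 132 - 25/3 = 371/3 ≈ 123.67)
(L(-74 - 1*(-10), -50) - 33130) + U = (13 - 33130) + 371/3 = -33117 + 371/3 = -98980/3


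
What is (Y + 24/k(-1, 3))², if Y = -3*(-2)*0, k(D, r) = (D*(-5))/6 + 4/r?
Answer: 20736/169 ≈ 122.70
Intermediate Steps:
k(D, r) = 4/r - 5*D/6 (k(D, r) = -5*D*(⅙) + 4/r = -5*D/6 + 4/r = 4/r - 5*D/6)
Y = 0 (Y = 6*0 = 0)
(Y + 24/k(-1, 3))² = (0 + 24/(4/3 - ⅚*(-1)))² = (0 + 24/(4*(⅓) + ⅚))² = (0 + 24/(4/3 + ⅚))² = (0 + 24/(13/6))² = (0 + 24*(6/13))² = (0 + 144/13)² = (144/13)² = 20736/169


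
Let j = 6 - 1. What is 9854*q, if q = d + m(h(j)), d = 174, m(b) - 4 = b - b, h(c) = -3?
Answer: 1754012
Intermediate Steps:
j = 5
m(b) = 4 (m(b) = 4 + (b - b) = 4 + 0 = 4)
q = 178 (q = 174 + 4 = 178)
9854*q = 9854*178 = 1754012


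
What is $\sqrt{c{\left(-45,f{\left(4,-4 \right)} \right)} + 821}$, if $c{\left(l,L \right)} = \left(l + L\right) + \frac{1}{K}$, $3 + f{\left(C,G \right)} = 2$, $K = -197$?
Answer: $\frac{\sqrt{30076778}}{197} \approx 27.839$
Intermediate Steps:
$f{\left(C,G \right)} = -1$ ($f{\left(C,G \right)} = -3 + 2 = -1$)
$c{\left(l,L \right)} = - \frac{1}{197} + L + l$ ($c{\left(l,L \right)} = \left(l + L\right) + \frac{1}{-197} = \left(L + l\right) - \frac{1}{197} = - \frac{1}{197} + L + l$)
$\sqrt{c{\left(-45,f{\left(4,-4 \right)} \right)} + 821} = \sqrt{\left(- \frac{1}{197} - 1 - 45\right) + 821} = \sqrt{- \frac{9063}{197} + 821} = \sqrt{\frac{152674}{197}} = \frac{\sqrt{30076778}}{197}$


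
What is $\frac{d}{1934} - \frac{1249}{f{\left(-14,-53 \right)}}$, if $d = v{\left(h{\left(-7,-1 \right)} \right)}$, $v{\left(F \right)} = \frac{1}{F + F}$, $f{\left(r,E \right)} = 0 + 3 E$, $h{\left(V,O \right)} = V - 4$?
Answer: $\frac{53142293}{6765132} \approx 7.8553$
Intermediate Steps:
$h{\left(V,O \right)} = -4 + V$ ($h{\left(V,O \right)} = V - 4 = -4 + V$)
$f{\left(r,E \right)} = 3 E$
$v{\left(F \right)} = \frac{1}{2 F}$
$d = - \frac{1}{22}$ ($d = \frac{1}{2 \left(-4 - 7\right)} = \frac{1}{2 \left(-11\right)} = \frac{1}{2} \left(- \frac{1}{11}\right) = - \frac{1}{22} \approx -0.045455$)
$\frac{d}{1934} - \frac{1249}{f{\left(-14,-53 \right)}} = - \frac{1}{22 \cdot 1934} - \frac{1249}{3 \left(-53\right)} = \left(- \frac{1}{22}\right) \frac{1}{1934} - \frac{1249}{-159} = - \frac{1}{42548} - - \frac{1249}{159} = - \frac{1}{42548} + \frac{1249}{159} = \frac{53142293}{6765132}$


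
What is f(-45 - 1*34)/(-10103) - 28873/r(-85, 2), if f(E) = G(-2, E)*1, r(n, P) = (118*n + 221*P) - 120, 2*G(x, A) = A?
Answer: 292087385/98079924 ≈ 2.9781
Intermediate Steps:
G(x, A) = A/2
r(n, P) = -120 + 118*n + 221*P
f(E) = E/2 (f(E) = (E/2)*1 = E/2)
f(-45 - 1*34)/(-10103) - 28873/r(-85, 2) = ((-45 - 1*34)/2)/(-10103) - 28873/(-120 + 118*(-85) + 221*2) = ((-45 - 34)/2)*(-1/10103) - 28873/(-120 - 10030 + 442) = ((½)*(-79))*(-1/10103) - 28873/(-9708) = -79/2*(-1/10103) - 28873*(-1/9708) = 79/20206 + 28873/9708 = 292087385/98079924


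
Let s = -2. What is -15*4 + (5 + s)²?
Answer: -51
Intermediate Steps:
-15*4 + (5 + s)² = -15*4 + (5 - 2)² = -60 + 3² = -60 + 9 = -51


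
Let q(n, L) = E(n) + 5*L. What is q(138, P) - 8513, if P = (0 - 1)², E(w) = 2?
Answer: -8506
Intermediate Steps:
P = 1 (P = (-1)² = 1)
q(n, L) = 2 + 5*L
q(138, P) - 8513 = (2 + 5*1) - 8513 = (2 + 5) - 8513 = 7 - 8513 = -8506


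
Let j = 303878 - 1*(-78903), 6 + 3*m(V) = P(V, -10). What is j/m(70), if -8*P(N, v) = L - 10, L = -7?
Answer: -9186744/31 ≈ -2.9635e+5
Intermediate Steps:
P(N, v) = 17/8 (P(N, v) = -(-7 - 10)/8 = -⅛*(-17) = 17/8)
m(V) = -31/24 (m(V) = -2 + (⅓)*(17/8) = -2 + 17/24 = -31/24)
j = 382781 (j = 303878 + 78903 = 382781)
j/m(70) = 382781/(-31/24) = 382781*(-24/31) = -9186744/31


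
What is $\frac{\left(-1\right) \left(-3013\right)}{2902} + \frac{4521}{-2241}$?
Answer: $- \frac{2122603}{2167794} \approx -0.97915$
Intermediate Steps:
$\frac{\left(-1\right) \left(-3013\right)}{2902} + \frac{4521}{-2241} = 3013 \cdot \frac{1}{2902} + 4521 \left(- \frac{1}{2241}\right) = \frac{3013}{2902} - \frac{1507}{747} = - \frac{2122603}{2167794}$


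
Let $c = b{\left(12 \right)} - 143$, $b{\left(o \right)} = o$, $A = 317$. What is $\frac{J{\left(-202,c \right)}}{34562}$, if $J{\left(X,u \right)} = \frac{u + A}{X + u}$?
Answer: $- \frac{31}{1918191} \approx -1.6161 \cdot 10^{-5}$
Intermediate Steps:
$c = -131$ ($c = 12 - 143 = -131$)
$J{\left(X,u \right)} = \frac{317 + u}{X + u}$ ($J{\left(X,u \right)} = \frac{u + 317}{X + u} = \frac{317 + u}{X + u}$)
$\frac{J{\left(-202,c \right)}}{34562} = \frac{\frac{1}{-202 - 131} \left(317 - 131\right)}{34562} = \frac{1}{-333} \cdot 186 \cdot \frac{1}{34562} = \left(- \frac{1}{333}\right) 186 \cdot \frac{1}{34562} = \left(- \frac{62}{111}\right) \frac{1}{34562} = - \frac{31}{1918191}$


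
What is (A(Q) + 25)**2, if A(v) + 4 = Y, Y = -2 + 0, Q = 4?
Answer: 361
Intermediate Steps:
Y = -2
A(v) = -6 (A(v) = -4 - 2 = -6)
(A(Q) + 25)**2 = (-6 + 25)**2 = 19**2 = 361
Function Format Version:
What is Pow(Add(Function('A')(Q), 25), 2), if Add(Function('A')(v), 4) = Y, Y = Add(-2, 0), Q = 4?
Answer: 361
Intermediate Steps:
Y = -2
Function('A')(v) = -6 (Function('A')(v) = Add(-4, -2) = -6)
Pow(Add(Function('A')(Q), 25), 2) = Pow(Add(-6, 25), 2) = Pow(19, 2) = 361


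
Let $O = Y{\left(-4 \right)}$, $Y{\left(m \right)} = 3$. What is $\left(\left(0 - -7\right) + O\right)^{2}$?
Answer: $100$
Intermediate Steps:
$O = 3$
$\left(\left(0 - -7\right) + O\right)^{2} = \left(\left(0 - -7\right) + 3\right)^{2} = \left(\left(0 + 7\right) + 3\right)^{2} = \left(7 + 3\right)^{2} = 10^{2} = 100$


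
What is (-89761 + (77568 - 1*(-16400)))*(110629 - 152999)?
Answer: -178250590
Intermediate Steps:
(-89761 + (77568 - 1*(-16400)))*(110629 - 152999) = (-89761 + (77568 + 16400))*(-42370) = (-89761 + 93968)*(-42370) = 4207*(-42370) = -178250590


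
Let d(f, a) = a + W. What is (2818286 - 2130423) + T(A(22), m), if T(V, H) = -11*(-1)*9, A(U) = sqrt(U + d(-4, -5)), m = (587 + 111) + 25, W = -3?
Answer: 687962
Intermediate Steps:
d(f, a) = -3 + a (d(f, a) = a - 3 = -3 + a)
m = 723 (m = 698 + 25 = 723)
A(U) = sqrt(-8 + U) (A(U) = sqrt(U + (-3 - 5)) = sqrt(U - 8) = sqrt(-8 + U))
T(V, H) = 99 (T(V, H) = 11*9 = 99)
(2818286 - 2130423) + T(A(22), m) = (2818286 - 2130423) + 99 = 687863 + 99 = 687962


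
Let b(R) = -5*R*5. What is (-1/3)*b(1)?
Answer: 25/3 ≈ 8.3333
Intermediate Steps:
b(R) = -25*R
(-1/3)*b(1) = (-1/3)*(-25*1) = -1*⅓*(-25) = -⅓*(-25) = 25/3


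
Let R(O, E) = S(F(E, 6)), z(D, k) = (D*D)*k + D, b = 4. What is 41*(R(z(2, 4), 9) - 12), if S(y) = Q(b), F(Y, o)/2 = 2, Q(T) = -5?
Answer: -697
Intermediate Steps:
z(D, k) = D + k*D² (z(D, k) = D²*k + D = k*D² + D = D + k*D²)
F(Y, o) = 4 (F(Y, o) = 2*2 = 4)
S(y) = -5
R(O, E) = -5
41*(R(z(2, 4), 9) - 12) = 41*(-5 - 12) = 41*(-17) = -697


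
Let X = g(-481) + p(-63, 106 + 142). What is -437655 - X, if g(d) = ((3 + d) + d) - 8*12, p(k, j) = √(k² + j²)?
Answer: -436600 - √65473 ≈ -4.3686e+5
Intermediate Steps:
p(k, j) = √(j² + k²)
g(d) = -93 + 2*d (g(d) = (3 + 2*d) - 96 = -93 + 2*d)
X = -1055 + √65473 (X = (-93 + 2*(-481)) + √((106 + 142)² + (-63)²) = (-93 - 962) + √(248² + 3969) = -1055 + √(61504 + 3969) = -1055 + √65473 ≈ -799.12)
-437655 - X = -437655 - (-1055 + √65473) = -437655 + (1055 - √65473) = -436600 - √65473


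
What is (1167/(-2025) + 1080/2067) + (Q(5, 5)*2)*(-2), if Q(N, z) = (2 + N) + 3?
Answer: -18628021/465075 ≈ -40.054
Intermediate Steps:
Q(N, z) = 5 + N
(1167/(-2025) + 1080/2067) + (Q(5, 5)*2)*(-2) = (1167/(-2025) + 1080/2067) + ((5 + 5)*2)*(-2) = (1167*(-1/2025) + 1080*(1/2067)) + (10*2)*(-2) = (-389/675 + 360/689) + 20*(-2) = -25021/465075 - 40 = -18628021/465075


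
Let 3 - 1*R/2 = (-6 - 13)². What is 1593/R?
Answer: -1593/716 ≈ -2.2249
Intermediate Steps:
R = -716 (R = 6 - 2*(-6 - 13)² = 6 - 2*(-19)² = 6 - 2*361 = 6 - 722 = -716)
1593/R = 1593/(-716) = 1593*(-1/716) = -1593/716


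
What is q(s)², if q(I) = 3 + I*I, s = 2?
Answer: 49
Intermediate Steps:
q(I) = 3 + I²
q(s)² = (3 + 2²)² = (3 + 4)² = 7² = 49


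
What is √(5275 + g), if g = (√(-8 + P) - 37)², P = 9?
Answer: √6571 ≈ 81.062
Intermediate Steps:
g = 1296 (g = (√(-8 + 9) - 37)² = (√1 - 37)² = (1 - 37)² = (-36)² = 1296)
√(5275 + g) = √(5275 + 1296) = √6571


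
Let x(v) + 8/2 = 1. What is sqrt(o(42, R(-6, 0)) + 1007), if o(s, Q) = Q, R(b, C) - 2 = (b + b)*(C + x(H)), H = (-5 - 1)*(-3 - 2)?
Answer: sqrt(1045) ≈ 32.326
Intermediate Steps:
H = 30 (H = -6*(-5) = 30)
x(v) = -3 (x(v) = -4 + 1 = -3)
R(b, C) = 2 + 2*b*(-3 + C) (R(b, C) = 2 + (b + b)*(C - 3) = 2 + (2*b)*(-3 + C) = 2 + 2*b*(-3 + C))
sqrt(o(42, R(-6, 0)) + 1007) = sqrt((2 - 6*(-6) + 2*0*(-6)) + 1007) = sqrt((2 + 36 + 0) + 1007) = sqrt(38 + 1007) = sqrt(1045)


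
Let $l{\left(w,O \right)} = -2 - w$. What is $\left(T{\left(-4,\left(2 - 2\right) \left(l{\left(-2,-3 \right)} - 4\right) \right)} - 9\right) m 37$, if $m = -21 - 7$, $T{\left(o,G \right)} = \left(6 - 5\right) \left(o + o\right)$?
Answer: $17612$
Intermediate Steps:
$T{\left(o,G \right)} = 2 o$ ($T{\left(o,G \right)} = 1 \cdot 2 o = 2 o$)
$m = -28$
$\left(T{\left(-4,\left(2 - 2\right) \left(l{\left(-2,-3 \right)} - 4\right) \right)} - 9\right) m 37 = \left(2 \left(-4\right) - 9\right) \left(-28\right) 37 = \left(-8 - 9\right) \left(-28\right) 37 = \left(-17\right) \left(-28\right) 37 = 476 \cdot 37 = 17612$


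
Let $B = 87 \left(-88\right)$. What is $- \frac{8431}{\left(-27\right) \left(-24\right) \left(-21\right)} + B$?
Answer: $- \frac{104174417}{13608} \approx -7655.4$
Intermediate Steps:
$B = -7656$
$- \frac{8431}{\left(-27\right) \left(-24\right) \left(-21\right)} + B = - \frac{8431}{\left(-27\right) \left(-24\right) \left(-21\right)} - 7656 = - \frac{8431}{648 \left(-21\right)} - 7656 = - \frac{8431}{-13608} - 7656 = \left(-8431\right) \left(- \frac{1}{13608}\right) - 7656 = \frac{8431}{13608} - 7656 = - \frac{104174417}{13608}$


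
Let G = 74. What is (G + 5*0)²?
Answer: 5476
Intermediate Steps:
(G + 5*0)² = (74 + 5*0)² = (74 + 0)² = 74² = 5476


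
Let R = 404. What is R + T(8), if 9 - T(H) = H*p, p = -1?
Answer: 421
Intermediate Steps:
T(H) = 9 + H (T(H) = 9 - H*(-1) = 9 - (-1)*H = 9 + H)
R + T(8) = 404 + (9 + 8) = 404 + 17 = 421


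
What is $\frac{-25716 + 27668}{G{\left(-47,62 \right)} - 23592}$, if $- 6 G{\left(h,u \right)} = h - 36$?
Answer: $- \frac{11712}{141469} \approx -0.082788$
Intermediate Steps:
$G{\left(h,u \right)} = 6 - \frac{h}{6}$ ($G{\left(h,u \right)} = - \frac{h - 36}{6} = - \frac{-36 + h}{6} = 6 - \frac{h}{6}$)
$\frac{-25716 + 27668}{G{\left(-47,62 \right)} - 23592} = \frac{-25716 + 27668}{\left(6 - - \frac{47}{6}\right) - 23592} = \frac{1952}{\left(6 + \frac{47}{6}\right) - 23592} = \frac{1952}{\frac{83}{6} - 23592} = \frac{1952}{- \frac{141469}{6}} = 1952 \left(- \frac{6}{141469}\right) = - \frac{11712}{141469}$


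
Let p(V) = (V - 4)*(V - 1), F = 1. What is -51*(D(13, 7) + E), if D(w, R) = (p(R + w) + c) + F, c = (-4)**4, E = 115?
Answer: -34476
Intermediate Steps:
p(V) = (-1 + V)*(-4 + V) (p(V) = (-4 + V)*(-1 + V) = (-1 + V)*(-4 + V))
c = 256
D(w, R) = 261 + (R + w)**2 - 5*R - 5*w (D(w, R) = ((4 + (R + w)**2 - 5*(R + w)) + 256) + 1 = ((4 + (R + w)**2 + (-5*R - 5*w)) + 256) + 1 = ((4 + (R + w)**2 - 5*R - 5*w) + 256) + 1 = (260 + (R + w)**2 - 5*R - 5*w) + 1 = 261 + (R + w)**2 - 5*R - 5*w)
-51*(D(13, 7) + E) = -51*((261 + (7 + 13)**2 - 5*7 - 5*13) + 115) = -51*((261 + 20**2 - 35 - 65) + 115) = -51*((261 + 400 - 35 - 65) + 115) = -51*(561 + 115) = -51*676 = -34476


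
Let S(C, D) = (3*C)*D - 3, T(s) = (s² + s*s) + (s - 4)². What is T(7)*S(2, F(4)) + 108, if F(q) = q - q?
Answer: -213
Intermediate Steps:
F(q) = 0
T(s) = (-4 + s)² + 2*s² (T(s) = (s² + s²) + (-4 + s)² = 2*s² + (-4 + s)² = (-4 + s)² + 2*s²)
S(C, D) = -3 + 3*C*D (S(C, D) = 3*C*D - 3 = -3 + 3*C*D)
T(7)*S(2, F(4)) + 108 = ((-4 + 7)² + 2*7²)*(-3 + 3*2*0) + 108 = (3² + 2*49)*(-3 + 0) + 108 = (9 + 98)*(-3) + 108 = 107*(-3) + 108 = -321 + 108 = -213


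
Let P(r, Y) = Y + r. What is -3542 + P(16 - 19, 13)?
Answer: -3532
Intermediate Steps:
-3542 + P(16 - 19, 13) = -3542 + (13 + (16 - 19)) = -3542 + (13 - 3) = -3542 + 10 = -3532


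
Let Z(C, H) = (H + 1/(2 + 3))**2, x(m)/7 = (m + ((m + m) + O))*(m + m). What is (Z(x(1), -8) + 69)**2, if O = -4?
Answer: 10536516/625 ≈ 16858.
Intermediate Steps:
x(m) = 14*m*(-4 + 3*m) (x(m) = 7*((m + ((m + m) - 4))*(m + m)) = 7*((m + (2*m - 4))*(2*m)) = 7*((m + (-4 + 2*m))*(2*m)) = 7*((-4 + 3*m)*(2*m)) = 7*(2*m*(-4 + 3*m)) = 14*m*(-4 + 3*m))
Z(C, H) = (1/5 + H)**2 (Z(C, H) = (H + 1/5)**2 = (1/5 + H)**2)
(Z(x(1), -8) + 69)**2 = ((1 + 5*(-8))**2/25 + 69)**2 = ((1 - 40)**2/25 + 69)**2 = ((1/25)*(-39)**2 + 69)**2 = ((1/25)*1521 + 69)**2 = (1521/25 + 69)**2 = (3246/25)**2 = 10536516/625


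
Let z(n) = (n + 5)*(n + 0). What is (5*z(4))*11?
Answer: 1980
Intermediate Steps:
z(n) = n*(5 + n) (z(n) = (5 + n)*n = n*(5 + n))
(5*z(4))*11 = (5*(4*(5 + 4)))*11 = (5*(4*9))*11 = (5*36)*11 = 180*11 = 1980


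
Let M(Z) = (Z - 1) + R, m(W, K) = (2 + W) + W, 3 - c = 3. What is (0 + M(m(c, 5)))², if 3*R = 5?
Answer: 64/9 ≈ 7.1111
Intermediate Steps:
c = 0 (c = 3 - 1*3 = 3 - 3 = 0)
m(W, K) = 2 + 2*W
R = 5/3 (R = (⅓)*5 = 5/3 ≈ 1.6667)
M(Z) = ⅔ + Z (M(Z) = (Z - 1) + 5/3 = (-1 + Z) + 5/3 = ⅔ + Z)
(0 + M(m(c, 5)))² = (0 + (⅔ + (2 + 2*0)))² = (0 + (⅔ + (2 + 0)))² = (0 + (⅔ + 2))² = (0 + 8/3)² = (8/3)² = 64/9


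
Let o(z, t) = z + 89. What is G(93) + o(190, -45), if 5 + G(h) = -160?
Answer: 114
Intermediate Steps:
o(z, t) = 89 + z
G(h) = -165 (G(h) = -5 - 160 = -165)
G(93) + o(190, -45) = -165 + (89 + 190) = -165 + 279 = 114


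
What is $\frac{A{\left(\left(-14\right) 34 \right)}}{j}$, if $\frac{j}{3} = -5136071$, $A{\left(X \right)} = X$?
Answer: $\frac{476}{15408213} \approx 3.0893 \cdot 10^{-5}$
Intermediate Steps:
$j = -15408213$ ($j = 3 \left(-5136071\right) = -15408213$)
$\frac{A{\left(\left(-14\right) 34 \right)}}{j} = \frac{\left(-14\right) 34}{-15408213} = \left(-476\right) \left(- \frac{1}{15408213}\right) = \frac{476}{15408213}$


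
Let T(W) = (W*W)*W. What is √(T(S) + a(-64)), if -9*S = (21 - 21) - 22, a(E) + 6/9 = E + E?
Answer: 5*I*√3326/27 ≈ 10.68*I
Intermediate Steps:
a(E) = -⅔ + 2*E (a(E) = -⅔ + (E + E) = -⅔ + 2*E)
S = 22/9 (S = -((21 - 21) - 22)/9 = -(0 - 22)/9 = -⅑*(-22) = 22/9 ≈ 2.4444)
T(W) = W³ (T(W) = W²*W = W³)
√(T(S) + a(-64)) = √((22/9)³ + (-⅔ + 2*(-64))) = √(10648/729 + (-⅔ - 128)) = √(10648/729 - 386/3) = √(-83150/729) = 5*I*√3326/27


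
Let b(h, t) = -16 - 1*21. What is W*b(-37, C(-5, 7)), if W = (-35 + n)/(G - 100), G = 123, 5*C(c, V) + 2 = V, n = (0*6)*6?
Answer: 1295/23 ≈ 56.304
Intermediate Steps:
n = 0 (n = 0*6 = 0)
C(c, V) = -2/5 + V/5
b(h, t) = -37 (b(h, t) = -16 - 21 = -37)
W = -35/23 (W = (-35 + 0)/(123 - 100) = -35/23 ≈ -1.5217)
W*b(-37, C(-5, 7)) = -35/23*(-37) = 1295/23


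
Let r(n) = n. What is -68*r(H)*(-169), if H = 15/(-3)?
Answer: -57460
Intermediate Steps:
H = -5 (H = 15*(-1/3) = -5)
-68*r(H)*(-169) = -68*(-5)*(-169) = 340*(-169) = -57460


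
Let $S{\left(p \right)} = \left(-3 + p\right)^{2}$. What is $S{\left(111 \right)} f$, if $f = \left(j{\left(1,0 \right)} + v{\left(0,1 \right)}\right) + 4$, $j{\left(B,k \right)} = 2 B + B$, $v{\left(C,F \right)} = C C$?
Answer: $81648$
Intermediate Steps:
$v{\left(C,F \right)} = C^{2}$
$j{\left(B,k \right)} = 3 B$
$f = 7$ ($f = \left(3 \cdot 1 + 0^{2}\right) + 4 = \left(3 + 0\right) + 4 = 3 + 4 = 7$)
$S{\left(111 \right)} f = \left(-3 + 111\right)^{2} \cdot 7 = 108^{2} \cdot 7 = 11664 \cdot 7 = 81648$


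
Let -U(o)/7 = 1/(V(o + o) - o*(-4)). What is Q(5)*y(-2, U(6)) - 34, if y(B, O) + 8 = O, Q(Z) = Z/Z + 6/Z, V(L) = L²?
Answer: -6203/120 ≈ -51.692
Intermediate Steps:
Q(Z) = 1 + 6/Z
U(o) = -7/(4*o + 4*o²) (U(o) = -7/((o + o)² - o*(-4)) = -7/((2*o)² - (-4)*o) = -7/(4*o² + 4*o) = -7/(4*o + 4*o²))
y(B, O) = -8 + O
Q(5)*y(-2, U(6)) - 34 = ((6 + 5)/5)*(-8 - 7/4/(6*(1 + 6))) - 34 = ((⅕)*11)*(-8 - 7/4*⅙/7) - 34 = 11*(-8 - 7/4*⅙*⅐)/5 - 34 = 11*(-8 - 1/24)/5 - 34 = (11/5)*(-193/24) - 34 = -2123/120 - 34 = -6203/120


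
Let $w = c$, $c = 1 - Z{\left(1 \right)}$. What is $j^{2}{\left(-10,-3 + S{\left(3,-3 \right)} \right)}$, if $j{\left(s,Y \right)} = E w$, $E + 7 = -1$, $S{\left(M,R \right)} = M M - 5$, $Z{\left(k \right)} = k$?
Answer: $0$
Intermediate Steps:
$c = 0$ ($c = 1 - 1 = 0$)
$S{\left(M,R \right)} = -5 + M^{2}$ ($S{\left(M,R \right)} = M^{2} - 5 = -5 + M^{2}$)
$w = 0$
$E = -8$ ($E = -7 - 1 = -8$)
$j{\left(s,Y \right)} = 0$ ($j{\left(s,Y \right)} = \left(-8\right) 0 = 0$)
$j^{2}{\left(-10,-3 + S{\left(3,-3 \right)} \right)} = 0^{2} = 0$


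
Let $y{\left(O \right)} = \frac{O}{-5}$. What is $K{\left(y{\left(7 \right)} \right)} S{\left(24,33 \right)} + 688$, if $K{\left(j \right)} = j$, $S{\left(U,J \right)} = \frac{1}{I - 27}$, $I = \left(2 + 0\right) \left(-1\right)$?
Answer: $\frac{99767}{145} \approx 688.05$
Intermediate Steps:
$y{\left(O \right)} = - \frac{O}{5}$ ($y{\left(O \right)} = O \left(- \frac{1}{5}\right) = - \frac{O}{5}$)
$I = -2$ ($I = 2 \left(-1\right) = -2$)
$S{\left(U,J \right)} = - \frac{1}{29}$ ($S{\left(U,J \right)} = \frac{1}{-2 - 27} = \frac{1}{-29} = - \frac{1}{29}$)
$K{\left(y{\left(7 \right)} \right)} S{\left(24,33 \right)} + 688 = \left(- \frac{1}{5}\right) 7 \left(- \frac{1}{29}\right) + 688 = \left(- \frac{7}{5}\right) \left(- \frac{1}{29}\right) + 688 = \frac{7}{145} + 688 = \frac{99767}{145}$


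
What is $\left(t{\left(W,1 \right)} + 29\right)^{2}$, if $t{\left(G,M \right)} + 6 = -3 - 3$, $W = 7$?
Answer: $289$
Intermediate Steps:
$t{\left(G,M \right)} = -12$ ($t{\left(G,M \right)} = -6 - 6 = -12$)
$\left(t{\left(W,1 \right)} + 29\right)^{2} = \left(-12 + 29\right)^{2} = 17^{2} = 289$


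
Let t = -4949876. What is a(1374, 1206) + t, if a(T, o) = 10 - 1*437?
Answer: -4950303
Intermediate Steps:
a(T, o) = -427 (a(T, o) = 10 - 437 = -427)
a(1374, 1206) + t = -427 - 4949876 = -4950303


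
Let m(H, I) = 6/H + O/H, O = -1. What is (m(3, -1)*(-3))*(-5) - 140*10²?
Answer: -13975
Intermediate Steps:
m(H, I) = 5/H (m(H, I) = 6/H - 1/H = 5/H)
(m(3, -1)*(-3))*(-5) - 140*10² = ((5/3)*(-3))*(-5) - 140*10² = ((5*(⅓))*(-3))*(-5) - 140*100 = ((5/3)*(-3))*(-5) - 14000 = -5*(-5) - 14000 = 25 - 14000 = -13975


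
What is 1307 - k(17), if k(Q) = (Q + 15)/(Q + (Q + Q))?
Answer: 66625/51 ≈ 1306.4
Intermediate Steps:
k(Q) = (15 + Q)/(3*Q) (k(Q) = (15 + Q)/(Q + 2*Q) = (15 + Q)/((3*Q)) = (15 + Q)*(1/(3*Q)) = (15 + Q)/(3*Q))
1307 - k(17) = 1307 - (15 + 17)/(3*17) = 1307 - 32/(3*17) = 1307 - 1*32/51 = 1307 - 32/51 = 66625/51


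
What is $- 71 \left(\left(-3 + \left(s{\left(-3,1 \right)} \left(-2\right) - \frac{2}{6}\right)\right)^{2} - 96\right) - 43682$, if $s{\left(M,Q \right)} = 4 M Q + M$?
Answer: $- \frac{786194}{9} \approx -87355.0$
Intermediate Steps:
$s{\left(M,Q \right)} = M + 4 M Q$ ($s{\left(M,Q \right)} = 4 M Q + M = M + 4 M Q$)
$- 71 \left(\left(-3 + \left(s{\left(-3,1 \right)} \left(-2\right) - \frac{2}{6}\right)\right)^{2} - 96\right) - 43682 = - 71 \left(\left(-3 - \left(\frac{1}{3} - - 3 \left(1 + 4 \cdot 1\right) \left(-2\right)\right)\right)^{2} - 96\right) - 43682 = - 71 \left(\left(-3 - \left(\frac{1}{3} - - 3 \left(1 + 4\right) \left(-2\right)\right)\right)^{2} - 96\right) - 43682 = - 71 \left(\left(-3 - \left(\frac{1}{3} - \left(-3\right) 5 \left(-2\right)\right)\right)^{2} - 96\right) - 43682 = - 71 \left(\left(-3 - - \frac{89}{3}\right)^{2} - 96\right) - 43682 = - 71 \left(\left(-3 + \left(30 - \frac{1}{3}\right)\right)^{2} - 96\right) - 43682 = - 71 \left(\left(-3 + \frac{89}{3}\right)^{2} - 96\right) - 43682 = - 71 \left(\left(\frac{80}{3}\right)^{2} - 96\right) - 43682 = - 71 \left(\frac{6400}{9} - 96\right) - 43682 = \left(-71\right) \frac{5536}{9} - 43682 = - \frac{393056}{9} - 43682 = - \frac{786194}{9}$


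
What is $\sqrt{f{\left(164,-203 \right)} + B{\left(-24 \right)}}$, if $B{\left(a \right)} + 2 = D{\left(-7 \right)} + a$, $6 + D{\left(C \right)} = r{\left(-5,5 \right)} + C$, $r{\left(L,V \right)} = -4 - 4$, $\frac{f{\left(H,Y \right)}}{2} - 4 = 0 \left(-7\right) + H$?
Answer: $17$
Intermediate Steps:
$f{\left(H,Y \right)} = 8 + 2 H$ ($f{\left(H,Y \right)} = 8 + 2 \left(0 \left(-7\right) + H\right) = 8 + 2 \left(0 + H\right) = 8 + 2 H$)
$r{\left(L,V \right)} = -8$
$D{\left(C \right)} = -14 + C$ ($D{\left(C \right)} = -6 + \left(-8 + C\right) = -14 + C$)
$B{\left(a \right)} = -23 + a$ ($B{\left(a \right)} = -2 + \left(\left(-14 - 7\right) + a\right) = -2 + \left(-21 + a\right) = -23 + a$)
$\sqrt{f{\left(164,-203 \right)} + B{\left(-24 \right)}} = \sqrt{\left(8 + 2 \cdot 164\right) - 47} = \sqrt{\left(8 + 328\right) - 47} = \sqrt{336 - 47} = \sqrt{289} = 17$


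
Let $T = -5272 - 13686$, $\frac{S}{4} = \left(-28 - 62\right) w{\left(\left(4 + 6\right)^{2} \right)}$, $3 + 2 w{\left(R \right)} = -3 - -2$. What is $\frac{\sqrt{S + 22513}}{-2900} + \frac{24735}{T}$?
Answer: $- \frac{24735}{18958} - \frac{\sqrt{23233}}{2900} \approx -1.3573$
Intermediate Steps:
$w{\left(R \right)} = -2$ ($w{\left(R \right)} = - \frac{3}{2} + \frac{-3 - -2}{2} = - \frac{3}{2} + \frac{-3 + 2}{2} = - \frac{3}{2} + \frac{1}{2} \left(-1\right) = - \frac{3}{2} - \frac{1}{2} = -2$)
$S = 720$ ($S = 4 \left(-28 - 62\right) \left(-2\right) = 4 \left(\left(-90\right) \left(-2\right)\right) = 4 \cdot 180 = 720$)
$T = -18958$ ($T = -5272 - 13686 = -18958$)
$\frac{\sqrt{S + 22513}}{-2900} + \frac{24735}{T} = \frac{\sqrt{720 + 22513}}{-2900} + \frac{24735}{-18958} = \sqrt{23233} \left(- \frac{1}{2900}\right) + 24735 \left(- \frac{1}{18958}\right) = - \frac{\sqrt{23233}}{2900} - \frac{24735}{18958} = - \frac{24735}{18958} - \frac{\sqrt{23233}}{2900}$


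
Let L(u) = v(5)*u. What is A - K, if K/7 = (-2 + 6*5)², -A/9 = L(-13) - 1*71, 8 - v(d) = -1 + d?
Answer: -4381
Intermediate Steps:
v(d) = 9 - d (v(d) = 8 - (-1 + d) = 8 + (1 - d) = 9 - d)
L(u) = 4*u (L(u) = (9 - 1*5)*u = (9 - 5)*u = 4*u)
A = 1107 (A = -9*(4*(-13) - 1*71) = -9*(-52 - 71) = -9*(-123) = 1107)
K = 5488 (K = 7*(-2 + 6*5)² = 7*(-2 + 30)² = 7*28² = 7*784 = 5488)
A - K = 1107 - 1*5488 = 1107 - 5488 = -4381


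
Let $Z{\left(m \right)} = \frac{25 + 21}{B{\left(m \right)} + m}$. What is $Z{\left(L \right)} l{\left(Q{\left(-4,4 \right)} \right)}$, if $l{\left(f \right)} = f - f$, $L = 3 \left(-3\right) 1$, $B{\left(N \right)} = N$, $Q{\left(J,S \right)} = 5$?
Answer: $0$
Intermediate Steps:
$L = -9$ ($L = \left(-9\right) 1 = -9$)
$l{\left(f \right)} = 0$
$Z{\left(m \right)} = \frac{23}{m}$ ($Z{\left(m \right)} = \frac{25 + 21}{m + m} = \frac{46}{2 m} = 46 \frac{1}{2 m} = \frac{23}{m}$)
$Z{\left(L \right)} l{\left(Q{\left(-4,4 \right)} \right)} = \frac{23}{-9} \cdot 0 = 23 \left(- \frac{1}{9}\right) 0 = \left(- \frac{23}{9}\right) 0 = 0$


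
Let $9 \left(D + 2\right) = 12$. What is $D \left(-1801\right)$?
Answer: $\frac{3602}{3} \approx 1200.7$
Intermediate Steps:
$D = - \frac{2}{3}$ ($D = -2 + \frac{1}{9} \cdot 12 = -2 + \frac{4}{3} = - \frac{2}{3} \approx -0.66667$)
$D \left(-1801\right) = \left(- \frac{2}{3}\right) \left(-1801\right) = \frac{3602}{3}$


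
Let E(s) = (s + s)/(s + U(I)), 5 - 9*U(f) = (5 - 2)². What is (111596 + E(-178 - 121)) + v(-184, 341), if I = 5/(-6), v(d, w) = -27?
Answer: 300683837/2695 ≈ 1.1157e+5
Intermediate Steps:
I = -⅚ (I = 5*(-⅙) = -⅚ ≈ -0.83333)
U(f) = -4/9 (U(f) = 5/9 - (5 - 2)²/9 = 5/9 - ⅑*3² = 5/9 - ⅑*9 = 5/9 - 1 = -4/9)
E(s) = 2*s/(-4/9 + s) (E(s) = (s + s)/(s - 4/9) = (2*s)/(-4/9 + s) = 2*s/(-4/9 + s))
(111596 + E(-178 - 121)) + v(-184, 341) = (111596 + 18*(-178 - 121)/(-4 + 9*(-178 - 121))) - 27 = (111596 + 18*(-299)/(-4 + 9*(-299))) - 27 = (111596 + 18*(-299)/(-4 - 2691)) - 27 = (111596 + 18*(-299)/(-2695)) - 27 = (111596 + 18*(-299)*(-1/2695)) - 27 = (111596 + 5382/2695) - 27 = 300756602/2695 - 27 = 300683837/2695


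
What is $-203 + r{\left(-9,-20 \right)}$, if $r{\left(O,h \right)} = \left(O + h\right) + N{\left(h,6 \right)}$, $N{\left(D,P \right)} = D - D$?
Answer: $-232$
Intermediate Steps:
$N{\left(D,P \right)} = 0$
$r{\left(O,h \right)} = O + h$ ($r{\left(O,h \right)} = \left(O + h\right) + 0 = O + h$)
$-203 + r{\left(-9,-20 \right)} = -203 - 29 = -232$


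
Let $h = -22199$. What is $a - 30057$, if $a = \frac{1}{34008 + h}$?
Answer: $- \frac{354943112}{11809} \approx -30057.0$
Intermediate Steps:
$a = \frac{1}{11809}$ ($a = \frac{1}{34008 - 22199} = \frac{1}{11809} \approx 8.4681 \cdot 10^{-5}$)
$a - 30057 = \frac{1}{11809} - 30057 = - \frac{354943112}{11809}$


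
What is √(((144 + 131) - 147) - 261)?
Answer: I*√133 ≈ 11.533*I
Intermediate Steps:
√(((144 + 131) - 147) - 261) = √((275 - 147) - 261) = √(128 - 261) = √(-133) = I*√133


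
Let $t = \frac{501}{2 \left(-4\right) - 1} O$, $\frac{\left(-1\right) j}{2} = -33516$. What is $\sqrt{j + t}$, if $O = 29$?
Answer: $\frac{\sqrt{588759}}{3} \approx 255.77$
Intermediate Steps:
$j = 67032$ ($j = \left(-2\right) \left(-33516\right) = 67032$)
$t = - \frac{4843}{3}$ ($t = \frac{501}{2 \left(-4\right) - 1} \cdot 29 = \frac{501}{-8 - 1} \cdot 29 = \frac{501}{-9} \cdot 29 = 501 \left(- \frac{1}{9}\right) 29 = \left(- \frac{167}{3}\right) 29 = - \frac{4843}{3} \approx -1614.3$)
$\sqrt{j + t} = \sqrt{67032 - \frac{4843}{3}} = \sqrt{\frac{196253}{3}} = \frac{\sqrt{588759}}{3}$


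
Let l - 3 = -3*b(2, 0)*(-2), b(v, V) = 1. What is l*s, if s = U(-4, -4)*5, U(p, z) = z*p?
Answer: 720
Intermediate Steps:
U(p, z) = p*z
s = 80 (s = -4*(-4)*5 = 16*5 = 80)
l = 9 (l = 3 - 3*1*(-2) = 3 - 3*(-2) = 3 - 1*(-6) = 3 + 6 = 9)
l*s = 9*80 = 720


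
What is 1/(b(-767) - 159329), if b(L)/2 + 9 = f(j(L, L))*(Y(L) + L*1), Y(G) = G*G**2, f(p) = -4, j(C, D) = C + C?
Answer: 1/3609588093 ≈ 2.7704e-10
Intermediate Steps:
j(C, D) = 2*C
Y(G) = G**3
b(L) = -18 - 8*L - 8*L**3 (b(L) = -18 + 2*(-4*(L**3 + L*1)) = -18 + 2*(-4*(L**3 + L)) = -18 + 2*(-4*(L + L**3)) = -18 + 2*(-4*L - 4*L**3) = -18 + (-8*L - 8*L**3) = -18 - 8*L - 8*L**3)
1/(b(-767) - 159329) = 1/((-18 - 8*(-767) - 8*(-767)**3) - 159329) = 1/((-18 + 6136 - 8*(-451217663)) - 159329) = 1/((-18 + 6136 + 3609741304) - 159329) = 1/(3609747422 - 159329) = 1/3609588093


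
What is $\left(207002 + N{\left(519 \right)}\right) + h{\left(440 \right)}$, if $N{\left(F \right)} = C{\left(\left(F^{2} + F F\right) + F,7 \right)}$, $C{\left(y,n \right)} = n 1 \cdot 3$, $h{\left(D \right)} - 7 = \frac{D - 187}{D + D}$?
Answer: $\frac{16562423}{80} \approx 2.0703 \cdot 10^{5}$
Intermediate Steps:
$h{\left(D \right)} = 7 + \frac{-187 + D}{2 D}$ ($h{\left(D \right)} = 7 + \frac{D - 187}{D + D} = 7 + \frac{-187 + D}{2 D}$)
$C{\left(y,n \right)} = 3 n$ ($C{\left(y,n \right)} = n 3 = 3 n$)
$N{\left(F \right)} = 21$ ($N{\left(F \right)} = 3 \cdot 7 = 21$)
$\left(207002 + N{\left(519 \right)}\right) + h{\left(440 \right)} = \left(207002 + 21\right) + \frac{-187 + 15 \cdot 440}{2 \cdot 440} = 207023 + \frac{1}{2} \cdot \frac{1}{440} \left(-187 + 6600\right) = 207023 + \frac{1}{2} \cdot \frac{1}{440} \cdot 6413 = 207023 + \frac{583}{80} = \frac{16562423}{80}$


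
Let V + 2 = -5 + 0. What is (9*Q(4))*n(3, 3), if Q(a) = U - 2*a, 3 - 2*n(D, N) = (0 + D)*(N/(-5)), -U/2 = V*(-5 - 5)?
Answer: -15984/5 ≈ -3196.8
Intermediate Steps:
V = -7 (V = -2 + (-5 + 0) = -2 - 5 = -7)
U = -140 (U = -(-14)*(-5 - 5) = -(-14)*(-10) = -2*70 = -140)
n(D, N) = 3/2 + D*N/10 (n(D, N) = 3/2 - (0 + D)*N/(-5)/2 = 3/2 - D*N*(-⅕)/2 = 3/2 - D*(-N/5)/2 = 3/2 - (-1)*D*N/10 = 3/2 + D*N/10)
Q(a) = -140 - 2*a
(9*Q(4))*n(3, 3) = (9*(-140 - 2*4))*(3/2 + (⅒)*3*3) = (9*(-140 - 8))*(3/2 + 9/10) = (9*(-148))*(12/5) = -1332*12/5 = -15984/5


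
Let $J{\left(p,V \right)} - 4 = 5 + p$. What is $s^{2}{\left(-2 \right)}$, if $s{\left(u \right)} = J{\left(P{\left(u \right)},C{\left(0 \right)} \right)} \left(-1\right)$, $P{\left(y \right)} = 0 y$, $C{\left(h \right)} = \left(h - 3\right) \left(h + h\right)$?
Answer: $81$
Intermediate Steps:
$C{\left(h \right)} = 2 h \left(-3 + h\right)$ ($C{\left(h \right)} = \left(-3 + h\right) 2 h = 2 h \left(-3 + h\right)$)
$P{\left(y \right)} = 0$
$J{\left(p,V \right)} = 9 + p$ ($J{\left(p,V \right)} = 4 + \left(5 + p\right) = 9 + p$)
$s{\left(u \right)} = -9$ ($s{\left(u \right)} = \left(9 + 0\right) \left(-1\right) = 9 \left(-1\right) = -9$)
$s^{2}{\left(-2 \right)} = \left(-9\right)^{2} = 81$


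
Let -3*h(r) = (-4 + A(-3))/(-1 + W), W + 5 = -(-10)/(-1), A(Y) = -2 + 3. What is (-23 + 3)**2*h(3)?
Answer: -25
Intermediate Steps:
A(Y) = 1
W = -15 (W = -5 - (-10)/(-1) = -5 - (-10)*(-1) = -5 - 5*2 = -5 - 10 = -15)
h(r) = -1/16 (h(r) = -(-4 + 1)/(3*(-1 - 15)) = -(-1)/(-16) = -(-1)*(-1)/16 = -1/3*3/16 = -1/16)
(-23 + 3)**2*h(3) = (-23 + 3)**2*(-1/16) = (-20)**2*(-1/16) = 400*(-1/16) = -25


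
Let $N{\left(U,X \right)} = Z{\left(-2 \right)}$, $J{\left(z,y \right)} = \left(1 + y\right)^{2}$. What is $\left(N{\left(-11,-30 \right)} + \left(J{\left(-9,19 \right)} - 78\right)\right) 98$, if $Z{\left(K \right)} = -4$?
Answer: $31164$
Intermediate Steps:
$N{\left(U,X \right)} = -4$
$\left(N{\left(-11,-30 \right)} + \left(J{\left(-9,19 \right)} - 78\right)\right) 98 = \left(-4 - \left(78 - \left(1 + 19\right)^{2}\right)\right) 98 = \left(-4 - \left(78 - 20^{2}\right)\right) 98 = \left(-4 + \left(400 - 78\right)\right) 98 = \left(-4 + 322\right) 98 = 318 \cdot 98 = 31164$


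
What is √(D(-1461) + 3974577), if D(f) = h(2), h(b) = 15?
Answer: 8*√62103 ≈ 1993.6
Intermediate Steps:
D(f) = 15
√(D(-1461) + 3974577) = √(15 + 3974577) = √3974592 = 8*√62103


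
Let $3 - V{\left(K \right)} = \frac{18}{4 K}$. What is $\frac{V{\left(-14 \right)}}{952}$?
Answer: $\frac{93}{26656} \approx 0.0034889$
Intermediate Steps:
$V{\left(K \right)} = 3 - \frac{9}{2 K}$ ($V{\left(K \right)} = 3 - \frac{18}{4 K} = 3 - 18 \frac{1}{4 K} = 3 - \frac{9}{2 K}$)
$\frac{V{\left(-14 \right)}}{952} = \frac{3 - \frac{9}{2 \left(-14\right)}}{952} = \left(3 - - \frac{9}{28}\right) \frac{1}{952} = \left(3 + \frac{9}{28}\right) \frac{1}{952} = \frac{93}{28} \cdot \frac{1}{952} = \frac{93}{26656}$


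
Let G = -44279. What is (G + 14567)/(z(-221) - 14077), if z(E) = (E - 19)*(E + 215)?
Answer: 29712/12637 ≈ 2.3512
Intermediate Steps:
z(E) = (-19 + E)*(215 + E)
(G + 14567)/(z(-221) - 14077) = (-44279 + 14567)/((-4085 + (-221)**2 + 196*(-221)) - 14077) = -29712/((-4085 + 48841 - 43316) - 14077) = -29712/(1440 - 14077) = -29712/(-12637) = -29712*(-1/12637) = 29712/12637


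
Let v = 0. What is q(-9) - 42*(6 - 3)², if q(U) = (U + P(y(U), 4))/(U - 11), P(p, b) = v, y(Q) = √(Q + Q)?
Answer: -7551/20 ≈ -377.55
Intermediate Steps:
y(Q) = √2*√Q (y(Q) = √(2*Q) = √2*√Q)
P(p, b) = 0
q(U) = U/(-11 + U) (q(U) = (U + 0)/(U - 11) = U/(-11 + U))
q(-9) - 42*(6 - 3)² = -9/(-11 - 9) - 42*(6 - 3)² = -9/(-20) - 42*3² = -9*(-1/20) - 42*9 = 9/20 - 378 = -7551/20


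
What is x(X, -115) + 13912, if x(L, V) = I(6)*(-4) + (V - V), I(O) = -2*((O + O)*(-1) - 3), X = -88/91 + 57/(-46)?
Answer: 13792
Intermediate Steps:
X = -9235/4186 (X = -88*1/91 + 57*(-1/46) = -88/91 - 57/46 = -9235/4186 ≈ -2.2062)
I(O) = 6 + 4*O (I(O) = -2*((2*O)*(-1) - 3) = -2*(-2*O - 3) = -2*(-3 - 2*O) = 6 + 4*O)
x(L, V) = -120 (x(L, V) = (6 + 4*6)*(-4) + (V - V) = (6 + 24)*(-4) + 0 = 30*(-4) + 0 = -120 + 0 = -120)
x(X, -115) + 13912 = -120 + 13912 = 13792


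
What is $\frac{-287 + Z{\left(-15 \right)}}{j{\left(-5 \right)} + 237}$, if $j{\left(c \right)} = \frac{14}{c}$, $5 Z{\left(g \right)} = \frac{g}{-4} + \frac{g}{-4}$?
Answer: $- \frac{2855}{2342} \approx -1.219$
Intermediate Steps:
$Z{\left(g \right)} = - \frac{g}{10}$ ($Z{\left(g \right)} = \frac{\frac{g}{-4} + \frac{g}{-4}}{5} = \frac{g \left(- \frac{1}{4}\right) + g \left(- \frac{1}{4}\right)}{5} = \frac{- \frac{g}{4} - \frac{g}{4}}{5} = \frac{\left(- \frac{1}{2}\right) g}{5} = - \frac{g}{10}$)
$\frac{-287 + Z{\left(-15 \right)}}{j{\left(-5 \right)} + 237} = \frac{-287 - - \frac{3}{2}}{\frac{14}{-5} + 237} = \frac{-287 + \frac{3}{2}}{14 \left(- \frac{1}{5}\right) + 237} = - \frac{571}{2 \left(- \frac{14}{5} + 237\right)} = - \frac{571}{2 \cdot \frac{1171}{5}} = \left(- \frac{571}{2}\right) \frac{5}{1171} = - \frac{2855}{2342}$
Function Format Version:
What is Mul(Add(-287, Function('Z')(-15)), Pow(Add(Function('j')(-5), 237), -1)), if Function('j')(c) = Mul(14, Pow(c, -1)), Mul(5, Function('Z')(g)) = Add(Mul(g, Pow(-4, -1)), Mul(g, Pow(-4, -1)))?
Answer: Rational(-2855, 2342) ≈ -1.2190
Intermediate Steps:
Function('Z')(g) = Mul(Rational(-1, 10), g) (Function('Z')(g) = Mul(Rational(1, 5), Add(Mul(g, Pow(-4, -1)), Mul(g, Pow(-4, -1)))) = Mul(Rational(1, 5), Add(Mul(g, Rational(-1, 4)), Mul(g, Rational(-1, 4)))) = Mul(Rational(1, 5), Add(Mul(Rational(-1, 4), g), Mul(Rational(-1, 4), g))) = Mul(Rational(1, 5), Mul(Rational(-1, 2), g)) = Mul(Rational(-1, 10), g))
Mul(Add(-287, Function('Z')(-15)), Pow(Add(Function('j')(-5), 237), -1)) = Mul(Add(-287, Mul(Rational(-1, 10), -15)), Pow(Add(Mul(14, Pow(-5, -1)), 237), -1)) = Mul(Add(-287, Rational(3, 2)), Pow(Add(Mul(14, Rational(-1, 5)), 237), -1)) = Mul(Rational(-571, 2), Pow(Add(Rational(-14, 5), 237), -1)) = Mul(Rational(-571, 2), Pow(Rational(1171, 5), -1)) = Mul(Rational(-571, 2), Rational(5, 1171)) = Rational(-2855, 2342)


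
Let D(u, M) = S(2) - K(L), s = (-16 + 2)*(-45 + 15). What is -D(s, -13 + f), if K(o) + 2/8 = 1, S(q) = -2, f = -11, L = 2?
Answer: 11/4 ≈ 2.7500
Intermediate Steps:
K(o) = ¾ (K(o) = -¼ + 1 = ¾)
s = 420 (s = -14*(-30) = 420)
D(u, M) = -11/4 (D(u, M) = -2 - 1*¾ = -2 - ¾ = -11/4)
-D(s, -13 + f) = -1*(-11/4) = 11/4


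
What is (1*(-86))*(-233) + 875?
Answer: 20913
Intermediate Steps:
(1*(-86))*(-233) + 875 = -86*(-233) + 875 = 20038 + 875 = 20913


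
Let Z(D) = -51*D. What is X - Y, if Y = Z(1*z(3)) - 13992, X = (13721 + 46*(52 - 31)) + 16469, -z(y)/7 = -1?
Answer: 45505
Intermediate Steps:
z(y) = 7 (z(y) = -7*(-1) = 7)
X = 31156 (X = (13721 + 46*21) + 16469 = (13721 + 966) + 16469 = 14687 + 16469 = 31156)
Y = -14349 (Y = -51*7 - 13992 = -357 - 13992 = -14349)
X - Y = 31156 - 1*(-14349) = 31156 + 14349 = 45505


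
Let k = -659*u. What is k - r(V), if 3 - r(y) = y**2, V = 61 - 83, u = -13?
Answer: 9048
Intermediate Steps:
V = -22
k = 8567 (k = -659*(-13) = 8567)
r(y) = 3 - y**2
k - r(V) = 8567 - (3 - 1*(-22)**2) = 8567 - (3 - 1*484) = 8567 - (3 - 484) = 8567 - 1*(-481) = 8567 + 481 = 9048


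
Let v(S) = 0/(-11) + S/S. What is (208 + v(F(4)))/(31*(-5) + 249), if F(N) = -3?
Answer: 209/94 ≈ 2.2234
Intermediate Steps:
v(S) = 1 (v(S) = 0*(-1/11) + 1 = 0 + 1 = 1)
(208 + v(F(4)))/(31*(-5) + 249) = (208 + 1)/(31*(-5) + 249) = 209/(-155 + 249) = 209/94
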